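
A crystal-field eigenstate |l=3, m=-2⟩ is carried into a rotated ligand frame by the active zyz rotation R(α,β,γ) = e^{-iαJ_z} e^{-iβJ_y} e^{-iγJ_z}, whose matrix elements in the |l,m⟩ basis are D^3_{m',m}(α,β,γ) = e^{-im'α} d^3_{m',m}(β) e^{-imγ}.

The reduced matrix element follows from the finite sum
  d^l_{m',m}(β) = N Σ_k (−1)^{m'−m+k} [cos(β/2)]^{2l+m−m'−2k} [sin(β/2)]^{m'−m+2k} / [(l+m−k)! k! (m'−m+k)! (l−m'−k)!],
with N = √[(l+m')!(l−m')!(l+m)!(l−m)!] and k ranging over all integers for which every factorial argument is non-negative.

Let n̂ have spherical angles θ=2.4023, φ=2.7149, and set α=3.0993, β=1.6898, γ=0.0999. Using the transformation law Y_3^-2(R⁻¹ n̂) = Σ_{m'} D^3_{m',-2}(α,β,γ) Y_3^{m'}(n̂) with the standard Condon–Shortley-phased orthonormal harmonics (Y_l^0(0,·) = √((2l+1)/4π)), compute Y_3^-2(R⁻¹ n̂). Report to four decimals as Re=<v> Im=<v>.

Need the full column D^3_{m',-2} for m'=−3..3 at α=3.0993, β=1.6898, γ=0.0999.
cos(β/2)=0.663806, sin(β/2)=0.747905
d^3_{-3,-2}: single k=1 term ⇒ +0.236117;  D = -0.235490-0.017203i
d^3_{-2,-2}: k∈[0..1] ⇒ +0.085555 -0.543035 = -0.457479;  D = -0.454446-0.052592i
d^3_{-1,-2}: k∈[0..1] ⇒ -0.304826 +0.773914 = +0.469087;  D = -0.463281-0.073580i
d^3_{0,-2}: k∈[0..1] ⇒ +0.594865 -0.755141 = -0.160277;  D = -0.157088-0.031811i
d^3_{1,-2}: k∈[0..1] ⇒ -0.773914 +0.491216 = -0.282698;  D = +0.274454+0.067772i
d^3_{2,-2}: k∈[0..1] ⇒ +0.689347 -0.175016 = +0.514331;  D = +0.493672+0.144304i
d^3_{3,-2}: single k=0 term ⇒ -0.380494;  D = +0.360371+0.122100i
Y_3^{m'}(θ=2.4023,φ=2.7149) and Σ D·Y over m':
  (-0.2355-0.0172i)·(-0.0366-0.1223i)  (-0.4544-0.0526i)·(-0.2254-0.2583i)  (-0.4633-0.0736i)·(-0.3430-0.1559i)  (-0.1571-0.0318i)·(+0.0744+0.0000i)  (+0.2745+0.0678i)·(+0.3430-0.1559i)  (+0.4937+0.1443i)·(-0.2254+0.2583i)  (+0.3604+0.1221i)·(+0.0366-0.1223i)
Y_3^-2(R⁻¹ n̂) = +0.215343+0.289633i

Re=0.2153 Im=0.2896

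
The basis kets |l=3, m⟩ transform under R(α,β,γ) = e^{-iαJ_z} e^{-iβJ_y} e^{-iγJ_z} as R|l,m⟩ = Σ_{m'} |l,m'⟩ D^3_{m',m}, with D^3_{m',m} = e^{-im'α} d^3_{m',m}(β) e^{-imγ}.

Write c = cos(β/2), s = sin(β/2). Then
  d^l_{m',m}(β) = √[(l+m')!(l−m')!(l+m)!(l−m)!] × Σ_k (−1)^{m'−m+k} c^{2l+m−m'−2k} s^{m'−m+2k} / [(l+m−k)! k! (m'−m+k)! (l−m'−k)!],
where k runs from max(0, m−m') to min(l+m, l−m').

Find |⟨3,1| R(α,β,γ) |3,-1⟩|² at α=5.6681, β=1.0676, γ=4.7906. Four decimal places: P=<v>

P=0.2239

D^3_{1,-1}(5.6681,1.0676,4.7906) = e^{-i·1·5.6681}·d^3_{1,-1}(1.0676)·e^{-i·-1·4.7906}. Compute d first:
Half-angle: c=0.860880, s=0.508808. N=√(24·2·2·24)=48.000000
k: max(0,(-1)−(1))=0 … min(3+(-1),3−(1))=2
  k=0: (−1)^2·48.0000/(8)·0.8609^4·0.5088^2 = +0.853159
  k=1: (−1)^3·48.0000/(6)·0.8609^2·0.5088^4 = -0.397367
  k=2: (−1)^4·48.0000/(48)·0.8609^0·0.5088^6 = +0.017351
d^3_{1,-1}(1.0676) = +0.853159 -0.397367 +0.017351 = +0.473143
|D^3_{1,-1}|² = |d^3_{1,-1}(β)|² = (+0.473143)² = 0.223864 (the z-rotation phases have unit modulus)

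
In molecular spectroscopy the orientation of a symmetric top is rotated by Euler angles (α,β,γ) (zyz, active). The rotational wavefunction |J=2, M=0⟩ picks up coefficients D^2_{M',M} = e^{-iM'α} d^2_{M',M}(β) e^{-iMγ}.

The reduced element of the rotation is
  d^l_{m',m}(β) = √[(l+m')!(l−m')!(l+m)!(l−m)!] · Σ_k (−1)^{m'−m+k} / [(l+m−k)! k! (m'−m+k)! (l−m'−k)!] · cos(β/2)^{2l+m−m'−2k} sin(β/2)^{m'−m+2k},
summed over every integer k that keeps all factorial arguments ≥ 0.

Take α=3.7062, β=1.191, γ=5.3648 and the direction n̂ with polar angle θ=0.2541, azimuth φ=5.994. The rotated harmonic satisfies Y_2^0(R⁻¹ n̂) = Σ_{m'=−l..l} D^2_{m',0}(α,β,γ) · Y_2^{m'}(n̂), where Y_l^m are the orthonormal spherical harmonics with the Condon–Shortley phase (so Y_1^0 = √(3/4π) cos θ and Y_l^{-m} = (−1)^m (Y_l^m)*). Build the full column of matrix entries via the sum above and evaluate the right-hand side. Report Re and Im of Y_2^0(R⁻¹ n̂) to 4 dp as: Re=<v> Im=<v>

Re=-0.2755 Im=0.0000

Need the full column D^2_{m',0} for m'=−2..2 at α=3.7062, β=1.1910, γ=5.3648.
cos(β/2)=0.827868, sin(β/2)=0.560923
d^2_{-2,0}: single k=2 term ⇒ +0.528207;  D = +0.225740+0.477540i
d^2_{-1,0}: k∈[1..2] ⇒ +0.779583 -0.357887 = +0.421696;  D = -0.356248-0.225643i
d^2_{0,0}: k∈[0..2] ⇒ +0.469726 -0.862558 +0.098995 = -0.293837;  D = -0.293837+0.000000i
d^2_{1,0}: k∈[0..1] ⇒ -0.779583 +0.357887 = -0.421696;  D = +0.356248-0.225643i
d^2_{2,0}: single k=0 term ⇒ +0.528207;  D = +0.225740-0.477540i
Y_2^{m'}(θ=0.2541,φ=5.994) and Σ D·Y over m':
  (+0.2257+0.4775i)·(+0.0204+0.0133i)  (-0.3562-0.2256i)·(+0.1802+0.0536i)  (-0.2938+0.0000i)·(+0.5710+0.0000i)  (+0.3562-0.2256i)·(-0.1802+0.0536i)  (+0.2257-0.4775i)·(+0.0204-0.0133i)
Y_2^0(R⁻¹ n̂) = -0.275468+0.000000i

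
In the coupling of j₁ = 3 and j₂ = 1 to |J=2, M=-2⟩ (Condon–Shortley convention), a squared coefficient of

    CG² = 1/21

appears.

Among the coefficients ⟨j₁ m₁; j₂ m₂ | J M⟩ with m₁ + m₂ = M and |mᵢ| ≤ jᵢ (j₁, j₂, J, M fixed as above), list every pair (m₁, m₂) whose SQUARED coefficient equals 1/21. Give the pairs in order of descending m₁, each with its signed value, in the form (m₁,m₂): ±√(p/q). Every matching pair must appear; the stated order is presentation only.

Admissible pairs with m₁+m₂ = M = -2: (-3,1), (-2,0), (-1,-1)
  (m₁,m₂)=(-1,-1): CG² = 1/21, CG = +√(1/21)   ← matches the target
  (m₁,m₂)=(-2,0): CG² = 5/21, CG = −√(5/21)
  (m₁,m₂)=(-3,1): CG² = 5/7, CG = +√(5/7)
Pairs with CG² = 1/21: (-1,-1): +√(1/21)

(-1,-1): +√(1/21)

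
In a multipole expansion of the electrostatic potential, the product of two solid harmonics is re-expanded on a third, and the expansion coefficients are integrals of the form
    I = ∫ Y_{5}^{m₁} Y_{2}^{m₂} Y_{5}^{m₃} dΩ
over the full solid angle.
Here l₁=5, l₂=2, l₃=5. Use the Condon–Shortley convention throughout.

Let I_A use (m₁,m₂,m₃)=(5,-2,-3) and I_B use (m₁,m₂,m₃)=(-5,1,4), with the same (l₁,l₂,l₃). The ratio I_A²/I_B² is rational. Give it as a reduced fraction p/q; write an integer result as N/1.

2/9

l's match ⇒ only the (l;m) 3-j factors differ between A and B.
A: triangle coeff Δ(5,2,5) = 1/38610; Σ_t [0,0]: t=0:+1/161280 = 1/161280; (3j)²=1/143 [(5 2 5; 5 -2 -3)], sign=+1
B: triangle coeff Δ(5,2,5) = 1/38610; Σ_t [2,2]: t=2:+1/80640 = 1/80640; (3j)²=9/286 [(5 2 5; -5 1 4)], sign=-1
I_A²/I_B² = (1/143)/(9/286) = 2/9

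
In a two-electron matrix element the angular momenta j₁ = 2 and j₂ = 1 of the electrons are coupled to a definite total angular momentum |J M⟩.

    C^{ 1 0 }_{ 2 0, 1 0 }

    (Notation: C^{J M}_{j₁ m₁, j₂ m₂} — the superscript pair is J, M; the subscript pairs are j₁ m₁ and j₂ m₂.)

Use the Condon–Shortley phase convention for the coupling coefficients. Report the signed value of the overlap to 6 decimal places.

triangle: 2!*2!*0!/5! = 4/120
(j±m)!: 2!*2!*1!*1!*1!*1! = 4
prefactor² = (2J+1)*Δ*N² = 2/5
  k=1: −1/(1!*1!*1!*0!*1!*0!) = -1
Σ = -1  ⇒  CG² = 2/5*(-1)² = 2/5
CG = −√(2/5) = -0.632456

-0.632456  (= −√(2/5))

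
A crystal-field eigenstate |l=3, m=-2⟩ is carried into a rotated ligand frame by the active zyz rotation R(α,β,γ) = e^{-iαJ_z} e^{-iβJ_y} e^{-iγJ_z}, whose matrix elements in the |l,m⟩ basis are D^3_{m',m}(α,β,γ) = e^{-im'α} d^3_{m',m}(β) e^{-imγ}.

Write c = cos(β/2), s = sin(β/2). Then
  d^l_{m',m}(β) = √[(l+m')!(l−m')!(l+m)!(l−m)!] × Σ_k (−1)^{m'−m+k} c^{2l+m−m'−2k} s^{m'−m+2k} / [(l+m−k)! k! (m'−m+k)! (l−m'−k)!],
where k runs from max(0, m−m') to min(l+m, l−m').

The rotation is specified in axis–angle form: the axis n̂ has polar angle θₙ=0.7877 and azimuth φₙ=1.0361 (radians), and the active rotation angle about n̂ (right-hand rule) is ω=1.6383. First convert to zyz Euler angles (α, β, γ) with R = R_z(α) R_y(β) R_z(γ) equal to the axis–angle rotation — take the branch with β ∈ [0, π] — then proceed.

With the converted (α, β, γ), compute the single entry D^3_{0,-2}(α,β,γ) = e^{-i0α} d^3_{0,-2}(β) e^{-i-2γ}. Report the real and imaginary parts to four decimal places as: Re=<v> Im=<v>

Re=-0.3547 Im=0.3502

Axis–angle → zyz. n̂ = (sinθₙcosφₙ, sinθₙsinφₙ, cosθₙ) = (+0.361156, +0.609810, +0.705477), ω = 1.6383.
R = I cosω + sinω [n̂]ₓ + (1−cosω) n̂n̂ᵀ gives
  R = [+0.071779, -0.468779, +0.880394; +0.938962, +0.329499, +0.098892; -0.336448, +0.819559, +0.463817]
β = atan2(√(R₁₃²+R₂₃²), R₃₃) = 1.088498; α = atan2(R₂₃, R₁₃) mod 2π = 0.111859; γ = atan2(R₃₂, −R₃₁) mod 2π = 1.181251
D^3_{0,-2}(0.1119,1.0885,1.1813) = e^{-i·0·0.1119}·d^3_{0,-2}(1.0885)·e^{-i·-2·1.1813}. Compute d first:
Half-angle: c=0.855516, s=0.517776. N=√(6·6·1·120)=65.726707
k∈{0,1} keeps every argument non-negative
  k=0: (−1)^2·65.7267/(12)·0.8555^4·0.5178^2 = +0.786606
  k=1: (−1)^3·65.7267/(12)·0.8555^2·0.5178^4 = -0.288127
d^3_{0,-2}(1.0885) = +0.786606 -0.288127 = +0.498479
Attach z-rotation phases: D = e^{-i(0)(0.1119)}·(+0.498479)·e^{-i(-2)(1.1813)} = -0.354694+0.350248i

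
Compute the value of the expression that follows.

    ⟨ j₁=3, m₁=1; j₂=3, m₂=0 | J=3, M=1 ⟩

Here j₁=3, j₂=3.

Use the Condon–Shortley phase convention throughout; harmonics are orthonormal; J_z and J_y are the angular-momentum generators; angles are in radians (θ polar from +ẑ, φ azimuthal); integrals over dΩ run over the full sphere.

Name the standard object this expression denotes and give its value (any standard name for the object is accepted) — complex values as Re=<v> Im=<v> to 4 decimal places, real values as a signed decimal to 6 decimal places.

Clebsch–Gordan coefficient, −√(1/6) ≈ -0.408248

This is a Clebsch–Gordan (vector-coupling) coefficient.
triangle: 3!*3!*3!/10! = 216/3628800
(j±m)!: 4!*2!*3!*3!*4!*2! = 82944
prefactor² = (2J+1)*Δ*N² = 864/25
  k=0: +1/(0!*3!*2!*3!*1!*0!) = 1/72
  k=1: −1/(1!*2!*1!*2!*2!*1!) = -1/8
  k=2: +1/(2!*1!*0!*1!*3!*2!) = 1/24
Σ = -5/72  ⇒  CG² = 864/25*(-5/72)² = 1/6
CG = −√(1/6) = -0.408248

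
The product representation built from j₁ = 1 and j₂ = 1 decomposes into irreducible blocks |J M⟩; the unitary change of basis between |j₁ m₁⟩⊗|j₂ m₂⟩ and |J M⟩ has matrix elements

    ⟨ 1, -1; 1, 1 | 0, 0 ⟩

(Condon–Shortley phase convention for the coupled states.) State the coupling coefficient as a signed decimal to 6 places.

+0.577350  (= +√(1/3))

j₁+j₂−J=2  J+j₁−j₂=0  J−j₁+j₂=0  j₁+j₂+J+1=3
(j₁±m₁, j₂±m₂, J±M) = (0,2,2,0,0,0)
P² = 4/3
sum k=2..2:
  [2] +1/2 = 1/2
S = 1/2
C² = P²·S² = 1/3 ; C = +0.577350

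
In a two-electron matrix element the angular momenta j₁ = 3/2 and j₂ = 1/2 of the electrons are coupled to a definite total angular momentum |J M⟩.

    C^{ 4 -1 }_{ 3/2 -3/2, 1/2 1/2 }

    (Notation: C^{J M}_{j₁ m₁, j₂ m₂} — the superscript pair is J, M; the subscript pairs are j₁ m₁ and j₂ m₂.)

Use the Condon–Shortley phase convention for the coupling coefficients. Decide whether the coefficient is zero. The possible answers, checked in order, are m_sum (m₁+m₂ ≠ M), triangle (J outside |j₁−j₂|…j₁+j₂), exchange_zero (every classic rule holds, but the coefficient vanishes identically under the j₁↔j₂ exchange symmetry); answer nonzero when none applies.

m-sum: m₁+m₂ = -3/2+1/2 = -1, M = -1  ✓
triangle: need |j₁−j₂| ≤ J ≤ j₁+j₂, i.e. J ∈ [1, 2]; J = 4 is outside ✗ ⇒ coefficient is 0

triangle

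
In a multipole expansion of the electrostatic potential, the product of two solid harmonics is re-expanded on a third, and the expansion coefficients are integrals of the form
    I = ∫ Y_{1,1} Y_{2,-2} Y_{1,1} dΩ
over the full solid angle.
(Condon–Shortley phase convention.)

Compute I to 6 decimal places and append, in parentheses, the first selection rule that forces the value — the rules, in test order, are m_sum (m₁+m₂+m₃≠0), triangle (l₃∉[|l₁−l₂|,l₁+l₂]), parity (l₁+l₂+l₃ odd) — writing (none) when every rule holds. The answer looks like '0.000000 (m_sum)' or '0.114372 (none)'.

0.309019 (none)

Rules hold: Σm=0, L=4 even, 1≤1≤3.
N = 3·5·3 = 45
Δ = 2!·0!·2!/5! = 1/30
Racah Σ t=1..1: t=1:−1/1 = -1/1
⇒ 3j(1 2 1; 0 0 0)² = 2/15, sgn +1
Racah Σ t=0..0: t=0:+1/4 = 1/4
⇒ 3j(1 2 1; 1 -2 1)² = 1/5, sgn +1
4πI² = N·(3j₀)²·(3jₘ)² = 6/5
I = +1·√(1.2/4π) = 0.30901936
No selection rule forces the value: the integral is nonzero (none).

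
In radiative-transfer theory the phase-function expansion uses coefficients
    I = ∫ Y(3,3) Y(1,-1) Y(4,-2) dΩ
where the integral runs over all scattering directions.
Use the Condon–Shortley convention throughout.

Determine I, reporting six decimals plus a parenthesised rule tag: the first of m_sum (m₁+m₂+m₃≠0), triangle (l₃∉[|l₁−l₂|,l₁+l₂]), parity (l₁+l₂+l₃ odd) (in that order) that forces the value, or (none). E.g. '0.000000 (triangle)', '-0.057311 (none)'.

0.061558 (none)

Checks pass: Σm=0; 8 even; l₃=4∈[2,4].
(2·3+1)(2·1+1)(2·4+1) = 189
Δ: 0! 6! 2! / 9! → 1/252
sum: t=0:+1/36 = 1/36
3j²(3 1 4; 0 0 0) = Δ·Π!·Σ² = 4/63  (sign +1)
sum: t=0:+1/1440 = 1/1440
3j²(3 1 4; 3 -1 -2) = Δ·Π!·Σ² = 1/252  (sign +1)
combine: 4πI² = 189·4/63·1/252 = 1/21
take √, sign +1: I = 0.06155813
No selection rule forces the value: the integral is nonzero (none).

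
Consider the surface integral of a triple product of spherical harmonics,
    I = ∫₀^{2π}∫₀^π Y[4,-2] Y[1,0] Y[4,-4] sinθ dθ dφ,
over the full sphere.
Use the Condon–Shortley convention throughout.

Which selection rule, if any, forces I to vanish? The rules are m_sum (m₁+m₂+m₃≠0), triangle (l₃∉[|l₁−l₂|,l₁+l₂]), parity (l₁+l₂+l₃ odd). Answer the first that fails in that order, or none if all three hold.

Σmᵢ = -6  ✗
l₃∈[|l₁−l₂|,l₁+l₂]=[3,5], have l₃=4
Σlᵢ = 9 ⇒ odd

m_sum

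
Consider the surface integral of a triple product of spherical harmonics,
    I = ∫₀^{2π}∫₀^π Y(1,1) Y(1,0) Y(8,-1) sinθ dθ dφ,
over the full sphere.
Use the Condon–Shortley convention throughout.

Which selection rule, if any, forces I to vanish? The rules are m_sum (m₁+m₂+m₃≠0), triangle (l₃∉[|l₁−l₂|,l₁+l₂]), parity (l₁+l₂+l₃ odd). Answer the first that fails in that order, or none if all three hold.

triangle

Σmᵢ = 0  ✓
l₃∈[|l₁−l₂|,l₁+l₂]=[0,2] required, l₃=8 fails  ✗
Σlᵢ = 10 ⇒ even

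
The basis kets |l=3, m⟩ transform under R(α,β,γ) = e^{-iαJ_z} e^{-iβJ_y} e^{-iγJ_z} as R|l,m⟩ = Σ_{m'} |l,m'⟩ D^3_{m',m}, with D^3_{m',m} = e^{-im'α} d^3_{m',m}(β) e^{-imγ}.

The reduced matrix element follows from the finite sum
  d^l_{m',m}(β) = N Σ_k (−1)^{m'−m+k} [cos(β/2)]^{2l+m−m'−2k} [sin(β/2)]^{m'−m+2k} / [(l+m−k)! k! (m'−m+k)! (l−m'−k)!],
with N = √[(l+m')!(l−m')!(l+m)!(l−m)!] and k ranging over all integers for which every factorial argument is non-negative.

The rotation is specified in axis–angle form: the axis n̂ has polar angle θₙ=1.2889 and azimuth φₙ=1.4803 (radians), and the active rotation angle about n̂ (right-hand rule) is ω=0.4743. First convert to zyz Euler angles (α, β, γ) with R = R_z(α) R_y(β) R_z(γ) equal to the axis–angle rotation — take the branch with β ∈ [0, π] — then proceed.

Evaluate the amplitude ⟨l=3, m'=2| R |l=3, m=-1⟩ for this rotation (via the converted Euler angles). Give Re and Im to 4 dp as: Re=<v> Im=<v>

Re=-0.0640 Im=-0.0133

Axis–angle → zyz. n̂ = (sinθₙcosφₙ, sinθₙsinφₙ, cosθₙ) = (+0.086806, +0.956599, +0.278178), ω = 0.4743.
R = I cosω + sinω [n̂]ₓ + (1−cosω) n̂n̂ᵀ gives
  R = [+0.890444, -0.117882, +0.439560; +0.136215, +0.990626, -0.010271; -0.434228, +0.069020, +0.898155]
β = atan2(√(R₁₃²+R₂₃²), R₃₃) = 0.455242; α = atan2(R₂₃, R₁₃) mod 2π = 6.259823; γ = atan2(R₃₂, −R₃₁) mod 2π = 0.157630
Split into d^3_{2,-1}(β=0.4552) × two z-phases.
c=cos(0.455242/2)=0.974206, s=sin(0.455242/2)=0.225660; N=√[120·1·2·24]=75.894664
k∈{0,1} keeps every argument non-negative
  k=0: (−1)^3·75.8947/(12)·0.9742^3·0.2257^3 = -0.067197
  k=1: (−1)^4·75.8947/(24)·0.9742^1·0.2257^5 = +0.001803
d^3_{2,-1}(0.4552) = -0.067197 +0.001803 = -0.065394
Attach z-rotation phases: D = e^{-i(2)(6.2598)}·(-0.065394)·e^{-i(-1)(0.1576)} = -0.064033-0.013271i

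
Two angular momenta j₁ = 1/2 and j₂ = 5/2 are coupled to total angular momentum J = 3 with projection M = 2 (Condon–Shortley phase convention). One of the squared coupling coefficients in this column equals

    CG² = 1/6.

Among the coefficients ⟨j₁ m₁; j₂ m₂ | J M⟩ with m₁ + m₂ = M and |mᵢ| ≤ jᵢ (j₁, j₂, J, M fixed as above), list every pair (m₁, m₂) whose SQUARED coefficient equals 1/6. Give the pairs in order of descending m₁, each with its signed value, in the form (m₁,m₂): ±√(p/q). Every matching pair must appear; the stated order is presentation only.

(-1/2,5/2): +√(1/6)

Admissible pairs with m₁+m₂ = M = 2: (-1/2,5/2), (1/2,3/2)
  (m₁,m₂)=(1/2,3/2): CG² = 5/6, CG = +√(5/6)
  (m₁,m₂)=(-1/2,5/2): CG² = 1/6, CG = +√(1/6)   ← matches the target
Pairs with CG² = 1/6: (-1/2,5/2): +√(1/6)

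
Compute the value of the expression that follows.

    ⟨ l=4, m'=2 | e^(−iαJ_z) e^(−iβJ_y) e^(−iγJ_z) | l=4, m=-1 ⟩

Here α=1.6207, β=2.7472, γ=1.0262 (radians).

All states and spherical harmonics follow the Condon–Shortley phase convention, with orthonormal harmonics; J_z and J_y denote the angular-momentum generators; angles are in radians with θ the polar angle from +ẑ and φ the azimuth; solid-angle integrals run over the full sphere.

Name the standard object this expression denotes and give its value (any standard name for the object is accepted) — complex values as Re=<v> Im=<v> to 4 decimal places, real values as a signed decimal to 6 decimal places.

This is a Wigner D-matrix element — the rotation-matrix element ⟨l m'| R(α,β,γ) |l m⟩ in the angular-momentum basis.
First d^4_{2,-1}(β=2.7472), then the phase factors e^{-i(2)α} and e^{-i(-1)γ}:
c=cos(2.747200/2)=0.195921, s=sin(2.747200/2)=0.980620; N=√[720·2·6·120]=1018.233765
Admissible k: 0..2 (factorial args all ≥0)
  k=0: (−1)^3·1018.2338/(72)·0.1959^5·0.9806^3 = -0.003850
  k=1: (−1)^4·1018.2338/(48)·0.1959^3·0.9806^5 = +0.144661
  k=2: (−1)^5·1018.2338/(240)·0.1959^1·0.9806^7 = -0.724805
d^4_{2,-1}(2.7472) = -0.003850 +0.144661 -0.724805 = -0.583994
Phases: e^{-i·(2)·1.6207}=-0.995023+0.099642i, e^{-i·(-1)·1.0262}=+0.518073+0.855336i ⇒ D=+0.350818+0.466879i

Wigner D-matrix element, Re=0.3508 Im=0.4669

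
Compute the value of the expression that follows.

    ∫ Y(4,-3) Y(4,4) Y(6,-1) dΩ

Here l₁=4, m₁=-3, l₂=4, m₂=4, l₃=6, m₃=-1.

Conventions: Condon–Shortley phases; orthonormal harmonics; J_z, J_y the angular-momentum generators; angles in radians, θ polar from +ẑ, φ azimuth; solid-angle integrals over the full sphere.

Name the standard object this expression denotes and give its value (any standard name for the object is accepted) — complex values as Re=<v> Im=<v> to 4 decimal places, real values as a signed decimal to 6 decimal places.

This is a Gaunt coefficient — the integral of a triple product of spherical harmonics over the sphere.
m-sum 0 ✓  L=14 even ✓  0≤6≤8 ✓
Π(2lᵢ+1) = 9×9×13 = 1053
triangle coeff Δ(4,4,6) = 1/1261260
Σ_t [0,2]: t=0:+1/4608 t=1:−1/1296 t=2:+1/4608 = -7/20736
(3j)²=20/1287 [(4 4 6; 0 0 0)], sign=-1
Σ_t [2,2]: t=2:+1/172800 = 1/172800
(3j)²=7/2145 [(4 4 6; -3 4 -1)], sign=-1
⇒ 4πI² = 84/1573
I = (+1)√(84/1573/(4π)) = 0.06518840

Gaunt coefficient, +0.065188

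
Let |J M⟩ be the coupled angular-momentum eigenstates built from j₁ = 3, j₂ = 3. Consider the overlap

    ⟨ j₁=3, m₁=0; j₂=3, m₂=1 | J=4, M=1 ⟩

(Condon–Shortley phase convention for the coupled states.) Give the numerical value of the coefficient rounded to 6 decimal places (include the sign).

√[9·2!4!4!/11! · 3!3!4!2!5!3!] = √(124416/385)
  +(−1)^0/∏(0,2,3,4,1,0)! = 1/288  (running 1/288)
  +(−1)^1/∏(1,1,2,3,2,1)! = -1/24  (running -11/288)
  +(−1)^2/∏(2,0,1,2,3,2)! = 1/48  (running -5/288)
⟨..|..⟩ = √(124416/385)·(-5/288) = -0.312094

-0.312094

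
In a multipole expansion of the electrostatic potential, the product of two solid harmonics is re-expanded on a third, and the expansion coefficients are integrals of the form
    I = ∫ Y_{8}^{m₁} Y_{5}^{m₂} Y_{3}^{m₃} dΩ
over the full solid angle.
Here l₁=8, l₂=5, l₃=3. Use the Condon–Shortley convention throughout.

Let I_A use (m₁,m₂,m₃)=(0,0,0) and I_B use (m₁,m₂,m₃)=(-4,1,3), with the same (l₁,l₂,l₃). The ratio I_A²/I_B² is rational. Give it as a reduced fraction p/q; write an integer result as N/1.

Same 8,5,3: normalisation and zero-m 3j drop out of the ratio.
A: Δ: 10! 6! 0! / 17! → 1/136136; sum: t=5:−1/518400 = -1/518400; 3j²(8 5 3; 0 0 0) = Δ·Π!·Σ² = 56/2431  (sign +1)
B: Δ: 10! 6! 0! / 17! → 1/136136; sum: t=6:+1/12441600 = 1/12441600; 3j²(8 5 3; -4 1 3) = Δ·Π!·Σ² = 3/442  (sign +1)
I_A²/I_B² = (56/2431)/(3/442) = 112/33

112/33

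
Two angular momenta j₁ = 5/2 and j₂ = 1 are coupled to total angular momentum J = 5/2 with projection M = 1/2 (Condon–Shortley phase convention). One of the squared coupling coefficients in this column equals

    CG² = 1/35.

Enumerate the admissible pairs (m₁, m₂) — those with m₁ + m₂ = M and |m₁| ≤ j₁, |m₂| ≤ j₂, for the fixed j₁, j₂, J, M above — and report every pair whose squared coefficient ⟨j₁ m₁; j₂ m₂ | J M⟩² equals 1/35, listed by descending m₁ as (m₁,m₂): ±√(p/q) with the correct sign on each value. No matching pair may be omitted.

Admissible pairs with m₁+m₂ = M = 1/2: (-1/2,1), (1/2,0), (3/2,-1)
  (m₁,m₂)=(3/2,-1): CG² = 16/35, CG = +√(16/35)
  (m₁,m₂)=(1/2,0): CG² = 1/35, CG = +√(1/35)   ← matches the target
  (m₁,m₂)=(-1/2,1): CG² = 18/35, CG = −√(18/35)
Pairs with CG² = 1/35: (1/2,0): +√(1/35)

(1/2,0): +√(1/35)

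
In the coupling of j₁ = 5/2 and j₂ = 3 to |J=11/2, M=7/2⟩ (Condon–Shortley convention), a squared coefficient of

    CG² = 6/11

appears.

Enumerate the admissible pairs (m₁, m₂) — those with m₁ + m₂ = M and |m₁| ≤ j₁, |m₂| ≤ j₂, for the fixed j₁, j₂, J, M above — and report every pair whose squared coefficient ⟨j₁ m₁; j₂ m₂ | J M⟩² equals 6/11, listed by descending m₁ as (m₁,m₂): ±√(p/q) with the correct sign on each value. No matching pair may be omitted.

Admissible pairs with m₁+m₂ = M = 7/2: (1/2,3), (3/2,2), (5/2,1)
  (m₁,m₂)=(5/2,1): CG² = 3/11, CG = +√(3/11)
  (m₁,m₂)=(3/2,2): CG² = 6/11, CG = +√(6/11)   ← matches the target
  (m₁,m₂)=(1/2,3): CG² = 2/11, CG = +√(2/11)
Pairs with CG² = 6/11: (3/2,2): +√(6/11)

(3/2,2): +√(6/11)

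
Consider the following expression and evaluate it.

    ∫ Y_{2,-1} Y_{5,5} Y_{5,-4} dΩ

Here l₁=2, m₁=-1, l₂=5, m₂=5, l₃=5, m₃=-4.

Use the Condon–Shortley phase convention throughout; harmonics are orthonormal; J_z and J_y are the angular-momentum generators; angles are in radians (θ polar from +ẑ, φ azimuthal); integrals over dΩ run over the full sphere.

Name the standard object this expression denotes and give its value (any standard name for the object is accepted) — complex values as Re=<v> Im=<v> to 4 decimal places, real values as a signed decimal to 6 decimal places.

This is a Gaunt coefficient — the integral of a triple product of spherical harmonics over the sphere.
Rules hold: Σm=0, L=12 even, 3≤5≤7.
N = 5·11·11 = 605
Δ = 2!·2!·8!/13! = 1/38610
Racah Σ t=0..2: t=0:+1/2880 t=1:−1/576 t=2:+1/2880 = -1/960
⇒ 3j(2 5 5; 0 0 0)² = 10/429, sgn +1
Racah Σ t=2..2: t=2:+1/80640 = 1/80640
⇒ 3j(2 5 5; -1 5 -4)² = 9/286, sgn -1
4πI² = N·(3j₀)²·(3jₘ)² = 75/169
I = -1·√(0.443787/4π) = -0.18792404

Gaunt coefficient, -0.187924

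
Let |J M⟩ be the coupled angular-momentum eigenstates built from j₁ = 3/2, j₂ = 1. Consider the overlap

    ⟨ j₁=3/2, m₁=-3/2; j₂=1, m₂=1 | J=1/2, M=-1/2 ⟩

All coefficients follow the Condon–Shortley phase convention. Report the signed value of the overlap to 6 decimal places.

j₁+j₂−J=2  J+j₁−j₂=1  J−j₁+j₂=0  j₁+j₂+J+1=4
(j₁±m₁, j₂±m₂, J±M) = (0,3,2,0,0,1)
P² = 2
sum k=2..2:
  [2] +1/2 = 1/2
S = 1/2
C² = P²·S² = 1/2 ; C = +0.707107

+0.707107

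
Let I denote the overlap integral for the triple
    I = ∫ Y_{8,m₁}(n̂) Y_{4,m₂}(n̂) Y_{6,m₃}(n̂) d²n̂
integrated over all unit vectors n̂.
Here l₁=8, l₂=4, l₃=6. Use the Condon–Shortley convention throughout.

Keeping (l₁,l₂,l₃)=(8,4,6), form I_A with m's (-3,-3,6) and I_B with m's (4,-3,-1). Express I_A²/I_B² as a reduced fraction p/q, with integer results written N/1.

Same 8,4,6: normalisation and zero-m 3j drop out of the ratio.
A: Δ: 6! 10! 2! / 19! → 1/23279256; sum: t=1:−1/870912000 = -1/870912000; 3j²(8 4 6; -3 -3 6) = Δ·Π!·Σ² = 11/16796  (sign -1)
B: Δ: 6! 10! 2! / 19! → 1/23279256; sum: t=0:+1/12441600 t=1:−1/7257600 = -1/17418240; 3j²(8 4 6; 4 -3 -1) = Δ·Π!·Σ² = 125/25194  (sign +1)
I_A²/I_B² = (11/16796)/(125/25194) = 33/250

33/250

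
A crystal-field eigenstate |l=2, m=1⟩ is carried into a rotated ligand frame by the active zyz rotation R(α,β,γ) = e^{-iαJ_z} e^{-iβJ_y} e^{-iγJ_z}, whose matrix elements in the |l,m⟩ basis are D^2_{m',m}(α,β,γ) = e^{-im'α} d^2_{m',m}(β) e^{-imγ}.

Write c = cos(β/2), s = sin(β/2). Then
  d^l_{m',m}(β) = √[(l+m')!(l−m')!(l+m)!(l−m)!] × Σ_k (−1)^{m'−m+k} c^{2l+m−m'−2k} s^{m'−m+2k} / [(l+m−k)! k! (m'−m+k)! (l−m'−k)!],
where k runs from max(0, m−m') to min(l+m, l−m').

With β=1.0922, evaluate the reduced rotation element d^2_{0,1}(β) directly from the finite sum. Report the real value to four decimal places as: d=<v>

d^2_{0,1}(β=1.0922) via the finite sum:
With c≡cos(β/2)=0.854557 and s≡sin(β/2)=0.519358, N=[2·2·6·1]^{1/2}=4.898979
k: max(0,(1)−(0))=1 … min(2+(1),2−(0))=2
  k=1: (−1)^0·4.8990/(2)·0.8546^3·0.5194^1 = +0.793899
  k=2: (−1)^1·4.8990/(2)·0.8546^1·0.5194^3 = -0.293236
d^2_{0,1}(1.0922) = +0.793899 -0.293236 = +0.500662

d=0.5007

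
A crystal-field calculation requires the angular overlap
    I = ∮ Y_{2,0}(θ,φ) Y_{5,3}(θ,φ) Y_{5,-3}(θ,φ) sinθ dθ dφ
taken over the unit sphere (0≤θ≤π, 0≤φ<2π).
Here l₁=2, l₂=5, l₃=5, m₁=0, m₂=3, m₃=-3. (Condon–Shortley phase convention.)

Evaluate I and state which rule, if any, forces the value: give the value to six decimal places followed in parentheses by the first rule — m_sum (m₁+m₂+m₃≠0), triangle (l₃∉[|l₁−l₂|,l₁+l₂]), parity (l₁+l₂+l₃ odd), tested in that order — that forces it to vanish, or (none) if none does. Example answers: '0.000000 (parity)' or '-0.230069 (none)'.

-0.016174 (none)

Rules hold: Σm=0, L=12 even, 3≤5≤7.
N = 5·11·11 = 605
Δ = 2!·2!·8!/13! = 1/38610
Racah Σ t=0..2: t=0:+1/2880 t=1:−1/576 t=2:+1/2880 = -1/960
⇒ 3j(2 5 5; 0 0 0)² = 10/429, sgn +1
Racah Σ t=0..2: t=0:+1/161280 t=1:−1/5040 t=2:+1/5760 = -1/53760
⇒ 3j(2 5 5; 0 3 -3)² = 1/4290, sgn -1
4πI² = N·(3j₀)²·(3jₘ)² = 5/1521
I = -1·√(0.00328731/4π) = -0.01617393
No selection rule forces the value: the integral is nonzero (none).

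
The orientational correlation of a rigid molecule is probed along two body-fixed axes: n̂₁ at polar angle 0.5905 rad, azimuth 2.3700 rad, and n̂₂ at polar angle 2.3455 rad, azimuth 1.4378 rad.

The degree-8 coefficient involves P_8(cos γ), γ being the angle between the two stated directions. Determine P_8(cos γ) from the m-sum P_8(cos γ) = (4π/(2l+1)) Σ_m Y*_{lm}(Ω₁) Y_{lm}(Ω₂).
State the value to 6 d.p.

-0.278878

Summing Y*_{l m}(θ₁,φ₁)·Y_{l m}(θ₂,φ₂) over m ∈ [−8, 8]; prefactor 4π/(2·8+1) = 0.739198:
  m=-8: (0.00473 + 0.00052j) × (0.01702 + 0.03065j) = 0.00006 + 0.00015j  (running Σ = 0.00006 + 0.00015j)
  m=-7: (-0.01805 - 0.02193j) × (0.11012 - 0.08196j) = -0.00379 - 0.00094j  (running Σ = -0.00372 - 0.00078j)
  m=-6: (-0.00868 + 0.10449j) × (-0.22190 - 0.22756j) = 0.02570 - 0.02121j  (running Σ = 0.02198 - 0.02199j)
  m=-5: (0.20034 - 0.17443j) × (-0.28388 + 0.36203j) = 0.00628 + 0.12205j  (running Σ = 0.02826 + 0.10005j)
  m=-4: (-0.45465 - 0.02513j) × (0.29201 + 0.17187j) = -0.12844 - 0.08548j  (running Σ = -0.10018 + 0.01457j)
  m=-3: (0.30768 + 0.33428j) × (-0.03331 + 0.07902j) = -0.03666 + 0.01318j  (running Σ = -0.13685 + 0.02775j)
  m=-2: (0.00183 - 0.06642j) × (0.37151 + 0.10122j) = 0.00740 - 0.02449j  (running Σ = -0.12944 + 0.00326j)
  m=-1: (0.28225 - 0.27456j) × (0.01285 - 0.09608j) = -0.02275 - 0.03065j  (running Σ = -0.15219 - 0.02739j)
  m=0: (-0.20398 + 0.00000j) × (0.35731 + 0.00000j) = -0.07288 + 0.00000j  (running Σ = -0.22508 - 0.02739j)
  m=1: (-0.28225 - 0.27456j) × (-0.01285 - 0.09608j) = -0.02275 + 0.03065j  (running Σ = -0.24783 + 0.00326j)
  m=2: (0.00183 + 0.06642j) × (0.37151 - 0.10122j) = 0.00740 + 0.02449j  (running Σ = -0.24042 + 0.02775j)
  m=3: (-0.30768 + 0.33428j) × (0.03331 + 0.07902j) = -0.03666 - 0.01318j  (running Σ = -0.27709 + 0.01457j)
  m=4: (-0.45465 + 0.02513j) × (0.29201 - 0.17187j) = -0.12844 + 0.08548j  (running Σ = -0.40553 + 0.10005j)
  m=5: (-0.20034 - 0.17443j) × (0.28388 + 0.36203j) = 0.00628 - 0.12205j  (running Σ = -0.39925 - 0.02199j)
  m=6: (-0.00868 - 0.10449j) × (-0.22190 + 0.22756j) = 0.02570 + 0.02121j  (running Σ = -0.37355 - 0.00078j)
  m=7: (0.01805 - 0.02193j) × (-0.11012 - 0.08196j) = -0.00379 + 0.00094j  (running Σ = -0.37734 + 0.00015j)
  m=8: (0.00473 - 0.00052j) × (0.01702 - 0.03065j) = 0.00006 - 0.00015j  (running Σ = -0.37727 - 0.00000j)
Total Σ_m = -0.37727 - 0.00000j. Multiply by 0.739198: -0.27888 - 0.00000j. P_8(cos γ) = -0.278878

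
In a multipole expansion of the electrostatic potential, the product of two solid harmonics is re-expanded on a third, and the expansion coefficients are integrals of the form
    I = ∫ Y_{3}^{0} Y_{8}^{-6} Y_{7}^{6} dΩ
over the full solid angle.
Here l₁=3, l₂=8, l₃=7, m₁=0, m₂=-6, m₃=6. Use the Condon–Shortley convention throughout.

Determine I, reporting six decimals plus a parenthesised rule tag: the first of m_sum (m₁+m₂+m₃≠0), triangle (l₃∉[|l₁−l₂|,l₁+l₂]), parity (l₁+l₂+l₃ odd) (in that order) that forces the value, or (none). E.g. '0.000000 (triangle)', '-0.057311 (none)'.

-0.175725 (none)

Checks pass: Σm=0; 18 even; l₃=7∈[5,11].
(2·3+1)(2·8+1)(2·7+1) = 1785
Δ: 4! 2! 12! / 19! → 1/5290740
sum: t=1:−1/7257600 t=2:+1/2073600 t=3:−1/7257600 = 1/4838400
3j²(3 8 7; 0 0 0) = Δ·Π!·Σ² = 252/20995  (sign -1)
sum: t=1:−1/479001600 t=2:+1/1916006400 = -1/638668800
3j²(3 8 7; 0 -6 6) = Δ·Π!·Σ² = 117/6460  (sign +1)
combine: 4πI² = 1785·252/20995·117/6460 = 11907/30685
take √, sign -1: I = -0.17572485
No selection rule forces the value: the integral is nonzero (none).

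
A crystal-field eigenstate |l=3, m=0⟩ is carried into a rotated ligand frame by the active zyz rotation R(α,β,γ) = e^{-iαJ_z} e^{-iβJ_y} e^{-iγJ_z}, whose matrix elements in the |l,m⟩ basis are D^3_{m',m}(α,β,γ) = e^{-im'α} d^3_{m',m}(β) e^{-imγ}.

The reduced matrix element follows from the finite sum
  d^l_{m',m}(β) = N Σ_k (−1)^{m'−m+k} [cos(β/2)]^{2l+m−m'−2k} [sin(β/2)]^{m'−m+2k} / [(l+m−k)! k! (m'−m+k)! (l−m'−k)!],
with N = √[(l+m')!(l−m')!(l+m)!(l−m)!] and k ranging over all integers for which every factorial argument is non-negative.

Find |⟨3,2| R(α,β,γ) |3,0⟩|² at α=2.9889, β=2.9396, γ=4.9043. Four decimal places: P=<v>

D^3_{2,0}(2.9889,2.9396,4.9043) = e^{-i·2·2.9889}·d^3_{2,0}(2.9396)·e^{-i·0·4.9043}. Compute d first:
c=cos(2.939600/2)=0.100825, s=sin(2.939600/2)=0.994904; N=√[120·1·6·6]=65.726707
The bounds max(0,m−m')=0 and min(l+m,l−m')=1 give 2 terms
  k=0: (−1)^2·65.7267/(12)·0.1008^4·0.9949^2 = +0.000560
  k=1: (−1)^3·65.7267/(12)·0.1008^2·0.9949^4 = -0.054553
d^3_{2,0}(2.9396) = +0.000560 -0.054553 = -0.053993
|D^3_{2,0}|² = |d^3_{2,0}(β)|² = (-0.053993)² = 0.002915 (the z-rotation phases have unit modulus)

P=0.0029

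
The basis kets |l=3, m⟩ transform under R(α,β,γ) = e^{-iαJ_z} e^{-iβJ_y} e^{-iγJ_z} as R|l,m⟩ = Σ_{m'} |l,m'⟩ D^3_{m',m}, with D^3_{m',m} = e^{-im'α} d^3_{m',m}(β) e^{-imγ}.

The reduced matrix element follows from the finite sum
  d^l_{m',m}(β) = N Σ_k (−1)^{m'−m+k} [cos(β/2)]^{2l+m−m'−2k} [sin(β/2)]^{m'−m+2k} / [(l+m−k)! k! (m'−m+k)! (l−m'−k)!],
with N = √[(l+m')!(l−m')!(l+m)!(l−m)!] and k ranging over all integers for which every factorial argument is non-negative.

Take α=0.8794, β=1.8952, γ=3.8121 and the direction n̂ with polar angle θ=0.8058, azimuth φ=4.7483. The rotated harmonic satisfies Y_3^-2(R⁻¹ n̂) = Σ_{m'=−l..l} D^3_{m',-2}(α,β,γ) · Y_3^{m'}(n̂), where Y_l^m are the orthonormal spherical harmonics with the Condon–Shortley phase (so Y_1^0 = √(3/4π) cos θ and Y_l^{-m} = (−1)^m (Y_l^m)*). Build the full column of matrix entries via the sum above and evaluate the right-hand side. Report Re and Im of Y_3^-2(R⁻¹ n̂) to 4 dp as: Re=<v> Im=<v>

Re=-0.3392 Im=0.0756

Need the full column D^3_{m',-2} for m'=−3..3 at α=0.8794, β=1.8952, γ=3.8121.
cos(β/2)=0.583634, sin(β/2)=0.812017
d^3_{-3,-2}: single k=1 term ⇒ +0.134692;  D = -0.090140-0.100084i
d^3_{-2,-2}: k∈[0..1] ⇒ +0.039522 -0.382527 = -0.343004;  D = +0.342705-0.014326i
d^3_{-1,-2}: k∈[0..1] ⇒ -0.173887 +0.673204 = +0.499317;  D = -0.302028+0.397613i
d^3_{0,-2}: k∈[0..1] ⇒ +0.419037 -0.811151 = -0.392115;  D = -0.089310-0.381808i
d^3_{1,-2}: k∈[0..1] ⇒ -0.673204 +0.651578 = -0.021626;  D = -0.019362-0.009632i
d^3_{2,-2}: k∈[0..1] ⇒ +0.740477 -0.286676 = +0.453801;  D = +0.414769-0.184124i
d^3_{3,-2}: single k=0 term ⇒ -0.504710;  D = -0.136378+0.485935i
Y_3^{m'}(θ=0.8058,φ=4.7483) and Σ D·Y over m':
  (-0.0901-0.1001i)·(-0.0168-0.1557i)  (+0.3427-0.0143i)·(-0.3674+0.0264i)  (-0.3020+0.3976i)·(+0.0117+0.3257i)  (-0.0893-0.3818i)·(-0.1556+0.0000i)  (-0.0194-0.0096i)·(-0.0117+0.3257i)  (+0.4148-0.1841i)·(-0.3674-0.0264i)  (-0.1364+0.4859i)·(+0.0168-0.1557i)
Y_3^-2(R⁻¹ n̂) = -0.339239+0.075624i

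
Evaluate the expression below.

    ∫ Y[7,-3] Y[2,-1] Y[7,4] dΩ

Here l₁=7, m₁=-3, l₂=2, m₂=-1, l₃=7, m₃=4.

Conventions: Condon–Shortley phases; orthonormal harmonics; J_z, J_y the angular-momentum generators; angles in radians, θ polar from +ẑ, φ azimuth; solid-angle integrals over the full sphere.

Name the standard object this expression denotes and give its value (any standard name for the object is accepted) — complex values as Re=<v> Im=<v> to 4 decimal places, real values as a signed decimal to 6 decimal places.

Gaunt coefficient, +0.162315

This is a Gaunt coefficient — the integral of a triple product of spherical harmonics over the sphere.
Rules hold: Σm=0, L=16 even, 5≤7≤9.
N = 15·5·15 = 1125
Δ = 2!·12!·2!/17! = 1/185640
Racah Σ t=0..2: t=0:+1/2419200 t=1:−1/518400 t=2:+1/2419200 = -1/907200
⇒ 3j(7 2 7; 0 0 0)² = 56/3315, sgn +1
Racah Σ t=0..1: t=0:+1/14515200 t=1:−1/4354560 = -1/6220800
⇒ 3j(7 2 7; -3 -1 4)² = 77/4420, sgn +1
4πI² = N·(3j₀)²·(3jₘ)² = 16170/48841
I = +1·√(0.331074/4π) = 0.16231468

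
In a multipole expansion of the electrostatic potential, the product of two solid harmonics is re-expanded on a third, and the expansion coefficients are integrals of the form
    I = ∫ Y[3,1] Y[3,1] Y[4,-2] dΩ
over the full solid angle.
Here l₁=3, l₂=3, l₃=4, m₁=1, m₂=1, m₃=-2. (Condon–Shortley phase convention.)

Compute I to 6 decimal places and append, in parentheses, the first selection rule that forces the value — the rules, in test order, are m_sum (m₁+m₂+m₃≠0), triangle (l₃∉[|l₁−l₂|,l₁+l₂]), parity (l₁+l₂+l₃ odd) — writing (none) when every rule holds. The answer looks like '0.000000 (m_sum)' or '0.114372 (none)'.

0.162193 (none)

Checks pass: Σm=0; 10 even; l₃=4∈[0,6].
(2·3+1)(2·3+1)(2·4+1) = 441
Δ: 2! 4! 4! / 11! → 1/34650
sum: t=0:+1/72 t=1:−1/16 t=2:+1/72 = -5/144
3j²(3 3 4; 0 0 0) = Δ·Π!·Σ² = 2/77  (sign -1)
sum: t=0:+1/192 t=1:−1/36 t=2:+1/192 = -5/288
3j²(3 3 4; 1 1 -2) = Δ·Π!·Σ² = 20/693  (sign -1)
combine: 4πI² = 441·2/77·20/693 = 40/121
take √, sign +1: I = 0.16219310
No selection rule forces the value: the integral is nonzero (none).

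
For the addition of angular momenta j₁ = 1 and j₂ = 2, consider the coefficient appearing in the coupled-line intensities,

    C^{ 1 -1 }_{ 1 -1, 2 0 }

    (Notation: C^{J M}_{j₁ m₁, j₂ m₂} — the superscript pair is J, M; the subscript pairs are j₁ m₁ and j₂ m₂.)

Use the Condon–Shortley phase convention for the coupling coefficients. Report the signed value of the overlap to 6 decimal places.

+0.316228

j₁+j₂−J=2  J+j₁−j₂=0  J−j₁+j₂=2  j₁+j₂+J+1=5
(j₁±m₁, j₂±m₂, J±M) = (0,2,2,2,0,2)
P² = 8/5
sum k=2..2:
  [2] +1/4 = 1/4
S = 1/4
C² = P²·S² = 1/10 ; C = +0.316228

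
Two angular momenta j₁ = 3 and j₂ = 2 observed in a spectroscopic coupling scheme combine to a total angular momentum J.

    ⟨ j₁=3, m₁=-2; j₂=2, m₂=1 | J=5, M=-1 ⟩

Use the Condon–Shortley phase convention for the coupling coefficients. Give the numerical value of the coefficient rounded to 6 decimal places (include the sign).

√[11·0!6!4!/11! · 1!5!3!1!4!6!] = √(414720/7)
  +(−1)^0/∏(0,0,5,3,1,1)! = 1/720  (running 1/720)
⟨..|..⟩ = √(414720/7)·(1/720) = +0.338062

+0.338062  (= +√(4/35))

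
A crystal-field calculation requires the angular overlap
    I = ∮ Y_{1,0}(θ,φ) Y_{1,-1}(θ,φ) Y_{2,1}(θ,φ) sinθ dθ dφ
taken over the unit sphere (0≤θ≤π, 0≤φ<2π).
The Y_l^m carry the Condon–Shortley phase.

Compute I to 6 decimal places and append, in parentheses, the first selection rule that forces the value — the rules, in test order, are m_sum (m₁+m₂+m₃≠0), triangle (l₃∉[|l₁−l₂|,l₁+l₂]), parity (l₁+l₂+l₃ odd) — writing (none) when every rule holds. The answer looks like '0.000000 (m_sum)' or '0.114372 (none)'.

-0.218510 (none)

m-sum 0 ✓  L=4 even ✓  0≤2≤2 ✓
Π(2lᵢ+1) = 3×3×5 = 45
triangle coeff Δ(1,1,2) = 1/30
Σ_t [0,0]: t=0:+1/1 = 1/1
(3j)²=2/15 [(1 1 2; 0 0 0)], sign=+1
Σ_t [0,0]: t=0:+1/2 = 1/2
(3j)²=1/10 [(1 1 2; 0 -1 1)], sign=-1
⇒ 4πI² = 3/5
I = (-1)√(3/5/(4π)) = -0.21850969
No selection rule forces the value: the integral is nonzero (none).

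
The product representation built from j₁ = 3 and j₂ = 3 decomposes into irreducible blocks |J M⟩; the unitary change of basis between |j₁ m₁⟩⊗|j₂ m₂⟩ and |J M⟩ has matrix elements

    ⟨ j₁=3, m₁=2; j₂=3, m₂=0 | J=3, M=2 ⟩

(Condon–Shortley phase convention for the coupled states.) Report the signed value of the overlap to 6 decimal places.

triangle: 3!·3!·3!/10! = 216/3628800
(j±m)!: 5!·1!·3!·3!·5!·1! = 518400
prefactor² = (2J+1)·Δ·N² = 216
  k=0: +1/(0!·3!·1!·3!·2!·0!) = 1/72
  k=1: −1/(1!·2!·0!·2!·3!·1!) = -1/24
Σ = -1/36  ⇒  CG² = 216·(-1/36)² = 1/6
CG = −√(1/6) = -0.408248

−√(1/6) ≈ -0.408248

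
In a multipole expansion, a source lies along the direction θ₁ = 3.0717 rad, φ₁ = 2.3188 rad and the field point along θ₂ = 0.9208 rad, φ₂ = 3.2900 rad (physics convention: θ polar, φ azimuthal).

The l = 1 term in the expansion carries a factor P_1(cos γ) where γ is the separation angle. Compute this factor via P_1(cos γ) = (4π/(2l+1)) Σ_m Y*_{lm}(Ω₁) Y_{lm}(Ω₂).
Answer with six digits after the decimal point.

-0.572333

Expand P_1 via completeness: Σ_{m} conj(Y_{1,m}) at Ω₁ times Y_{1,m} at Ω₂ —
  m=-1: (-0.016411+0.017687i) × (-0.272020+0.040669i) = +0.003745-0.005479i  (running Σ = +0.003745-0.005479i)
  m=0: (-0.487410-0.000000i) × (+0.295694+0.000000i) = -0.144124-0.000000i  (running Σ = -0.140379-0.005479i)
  m=1: (+0.016411+0.017687i) × (+0.272020+0.040669i) = +0.003745+0.005479i  (running Σ = -0.136634+0.000000i)
Accumulated sum -0.136634+0.000000i; after 4π/(2l+1) scaling, -0.572333+0.000000i ⇒ P_1 = -0.572333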